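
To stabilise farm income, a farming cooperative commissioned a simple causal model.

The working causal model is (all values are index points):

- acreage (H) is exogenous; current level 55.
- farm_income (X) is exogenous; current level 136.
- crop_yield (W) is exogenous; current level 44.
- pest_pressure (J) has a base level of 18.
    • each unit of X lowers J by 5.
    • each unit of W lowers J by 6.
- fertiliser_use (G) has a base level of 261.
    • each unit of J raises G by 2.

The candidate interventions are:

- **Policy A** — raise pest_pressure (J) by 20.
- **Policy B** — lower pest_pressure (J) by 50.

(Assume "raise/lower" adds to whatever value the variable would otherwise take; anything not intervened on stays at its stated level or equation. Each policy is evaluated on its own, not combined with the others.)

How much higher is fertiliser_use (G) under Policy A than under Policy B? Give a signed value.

140

Policy A (J + 20):
  X = 136
  W = 44
  J = 18 − 5·136 − 6·44 (+20 from intervention) = -906
  G = 261 + 2·(-906) = -1551
Policy B (J − 50):
  X = 136
  W = 44
  J = 18 − 5·136 − 6·44 (−50 from intervention) = -976
  G = 261 + 2·(-976) = -1691
G: -1551 − (-1691) = 140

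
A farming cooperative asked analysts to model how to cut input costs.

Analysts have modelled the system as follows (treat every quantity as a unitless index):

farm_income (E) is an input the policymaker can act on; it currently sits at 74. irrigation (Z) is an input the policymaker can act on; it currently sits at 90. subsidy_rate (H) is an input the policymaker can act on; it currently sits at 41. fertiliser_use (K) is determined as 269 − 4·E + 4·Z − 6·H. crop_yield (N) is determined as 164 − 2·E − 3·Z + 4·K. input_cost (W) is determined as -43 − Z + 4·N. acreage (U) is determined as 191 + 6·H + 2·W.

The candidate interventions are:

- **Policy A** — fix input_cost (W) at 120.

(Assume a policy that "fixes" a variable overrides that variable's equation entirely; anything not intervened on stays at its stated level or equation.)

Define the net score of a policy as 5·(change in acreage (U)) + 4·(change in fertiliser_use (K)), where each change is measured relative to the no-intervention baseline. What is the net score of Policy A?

Baseline:
  E = 74
  Z = 90
  H = 41
  K = 269 − 4·74 + 4·90 − 6·41 = 87
  N = 164 − 2·74 − 3·90 + 4·87 = 94
  W = -43 − 90 + 4·94 = 243
  U = 191 + 6·41 + 2·243 = 923
Policy A (W := 120):
  E = 74
  Z = 90
  H = 41
  K = 269 − 4·74 + 4·90 − 6·41 = 87
  N = 164 − 2·74 − 3·90 + 4·87 = 94
  W = 120
  U = 191 + 6·41 + 2·120 = 677
ΔU = 677 − 923 = -246; ΔK = 87 − 87 = 0
Score = 5·(-246) + 4·0 = -1230

-1230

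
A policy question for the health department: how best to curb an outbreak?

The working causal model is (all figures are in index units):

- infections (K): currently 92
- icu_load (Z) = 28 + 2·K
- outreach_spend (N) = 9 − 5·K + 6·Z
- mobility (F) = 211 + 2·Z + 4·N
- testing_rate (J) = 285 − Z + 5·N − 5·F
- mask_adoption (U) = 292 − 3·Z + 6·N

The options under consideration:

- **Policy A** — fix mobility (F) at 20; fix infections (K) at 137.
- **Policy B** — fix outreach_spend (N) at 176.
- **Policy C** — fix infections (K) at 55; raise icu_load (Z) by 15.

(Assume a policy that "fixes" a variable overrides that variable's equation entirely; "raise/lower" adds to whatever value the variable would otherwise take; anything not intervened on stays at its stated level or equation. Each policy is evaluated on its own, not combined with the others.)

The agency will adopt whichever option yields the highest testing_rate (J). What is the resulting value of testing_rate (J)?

5563

Policy A (F := 20, K := 137):
  K = 137
  Z = 28 + 2·137 = 302
  N = 9 − 5·137 + 6·302 = 1136
  F = 20
  J = 285 − 302 + 5·1136 − 5·20 = 5563
Policy B (N := 176):
  K = 92
  Z = 28 + 2·92 = 212
  N = 176
  F = 211 + 2·212 + 4·176 = 1339
  J = 285 − 212 + 5·176 − 5·1339 = -5742
Policy C (K := 55, Z + 15):
  K = 55
  Z = 28 + 2·55 (+15 from intervention) = 153
  N = 9 − 5·55 + 6·153 = 652
  F = 211 + 2·153 + 4·652 = 3125
  J = 285 − 153 + 5·652 − 5·3125 = -12233
Comparing — Policy A: J=5563, Policy B: J=-5742, Policy C: J=-12233. Highest is 5563 (Policy A).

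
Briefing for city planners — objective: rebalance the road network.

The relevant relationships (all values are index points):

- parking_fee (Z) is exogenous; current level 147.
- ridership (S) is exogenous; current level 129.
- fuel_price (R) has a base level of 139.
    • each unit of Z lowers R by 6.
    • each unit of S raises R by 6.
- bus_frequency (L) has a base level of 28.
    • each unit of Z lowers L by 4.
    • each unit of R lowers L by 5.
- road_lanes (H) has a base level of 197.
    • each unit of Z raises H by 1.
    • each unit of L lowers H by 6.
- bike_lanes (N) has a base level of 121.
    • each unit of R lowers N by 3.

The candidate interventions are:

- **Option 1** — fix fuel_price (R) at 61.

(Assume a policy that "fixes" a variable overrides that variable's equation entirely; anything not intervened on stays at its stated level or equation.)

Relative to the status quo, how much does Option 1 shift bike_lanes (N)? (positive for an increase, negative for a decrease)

-90

Baseline:
  Z = 147
  S = 129
  R = 139 − 6·147 + 6·129 = 31
  N = 121 − 3·31 = 28
Option 1 (R := 61):
  Z = 147
  S = 129
  R = 61
  N = 121 − 3·61 = -62
Change in N: -62 − 28 = -90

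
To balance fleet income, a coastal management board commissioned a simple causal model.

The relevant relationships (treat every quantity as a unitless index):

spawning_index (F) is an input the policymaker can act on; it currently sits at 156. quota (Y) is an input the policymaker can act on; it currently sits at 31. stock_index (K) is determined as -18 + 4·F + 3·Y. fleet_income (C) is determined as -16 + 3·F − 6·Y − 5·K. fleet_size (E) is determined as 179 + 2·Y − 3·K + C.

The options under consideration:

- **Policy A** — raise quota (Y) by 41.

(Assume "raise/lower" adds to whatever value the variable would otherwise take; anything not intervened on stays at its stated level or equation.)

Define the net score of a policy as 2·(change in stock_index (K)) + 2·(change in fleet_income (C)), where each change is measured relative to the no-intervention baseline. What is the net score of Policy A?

-1476

Baseline:
  F = 156
  Y = 31
  K = -18 + 4·156 + 3·31 = 699
  C = -16 + 3·156 − 6·31 − 5·699 = -3229
Policy A (Y + 41):
  F = 156
  Y = 31 + 41 = 72
  K = -18 + 4·156 + 3·72 = 822
  C = -16 + 3·156 − 6·72 − 5·822 = -4090
ΔK = 822 − 699 = 123; ΔC = -4090 − (-3229) = -861
Score = 2·123 + 2·(-861) = -1476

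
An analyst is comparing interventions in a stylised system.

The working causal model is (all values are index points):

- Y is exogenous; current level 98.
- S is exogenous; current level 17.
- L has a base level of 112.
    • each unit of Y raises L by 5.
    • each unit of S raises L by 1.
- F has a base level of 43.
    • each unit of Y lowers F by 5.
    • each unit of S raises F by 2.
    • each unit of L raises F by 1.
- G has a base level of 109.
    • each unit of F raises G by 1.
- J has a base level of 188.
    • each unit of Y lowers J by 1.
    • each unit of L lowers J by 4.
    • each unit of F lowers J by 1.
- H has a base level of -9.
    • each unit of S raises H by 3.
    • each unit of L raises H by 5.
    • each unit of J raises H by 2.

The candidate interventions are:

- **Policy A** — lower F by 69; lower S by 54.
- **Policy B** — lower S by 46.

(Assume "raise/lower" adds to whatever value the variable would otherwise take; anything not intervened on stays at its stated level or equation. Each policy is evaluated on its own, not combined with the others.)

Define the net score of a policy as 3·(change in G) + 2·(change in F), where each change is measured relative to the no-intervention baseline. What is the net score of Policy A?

-1155

Baseline:
  Y = 98
  S = 17
  L = 112 + 5·98 + 17 = 619
  F = 43 − 5·98 + 2·17 + 619 = 206
  G = 109 + 206 = 315
Policy A (F − 69, S − 54):
  Y = 98
  S = 17 − 54 = -37
  L = 112 + 5·98 + (-37) = 565
  F = 43 − 5·98 + 2·(-37) + 565 (−69 from intervention) = -25
  G = 109 + (-25) = 84
ΔG = 84 − 315 = -231; ΔF = -25 − 206 = -231
Score = 3·(-231) + 2·(-231) = -1155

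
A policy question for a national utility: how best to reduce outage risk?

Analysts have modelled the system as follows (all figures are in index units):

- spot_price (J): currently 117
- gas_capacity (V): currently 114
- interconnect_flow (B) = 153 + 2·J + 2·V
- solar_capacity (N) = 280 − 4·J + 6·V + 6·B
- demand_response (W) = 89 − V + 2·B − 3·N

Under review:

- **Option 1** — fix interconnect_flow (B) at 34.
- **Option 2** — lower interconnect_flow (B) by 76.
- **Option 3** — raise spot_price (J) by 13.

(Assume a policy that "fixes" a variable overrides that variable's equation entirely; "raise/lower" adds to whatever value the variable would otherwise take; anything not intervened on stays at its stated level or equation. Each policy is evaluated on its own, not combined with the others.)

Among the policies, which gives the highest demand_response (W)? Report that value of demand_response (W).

Option 1 (B := 34):
  J = 117
  V = 114
  B = 34
  N = 280 − 4·117 + 6·114 + 6·34 = 700
  W = 89 − 114 + 2·34 − 3·700 = -2057
Option 2 (B − 76):
  J = 117
  V = 114
  B = 153 + 2·117 + 2·114 (−76 from intervention) = 539
  N = 280 − 4·117 + 6·114 + 6·539 = 3730
  W = 89 − 114 + 2·539 − 3·3730 = -10137
Option 3 (J + 13):
  J = 117 + 13 = 130
  V = 114
  B = 153 + 2·130 + 2·114 = 641
  N = 280 − 4·130 + 6·114 + 6·641 = 4290
  W = 89 − 114 + 2·641 − 3·4290 = -11613
Comparing — Option 1: W=-2057, Option 2: W=-10137, Option 3: W=-11613. Highest is -2057 (Option 1).

-2057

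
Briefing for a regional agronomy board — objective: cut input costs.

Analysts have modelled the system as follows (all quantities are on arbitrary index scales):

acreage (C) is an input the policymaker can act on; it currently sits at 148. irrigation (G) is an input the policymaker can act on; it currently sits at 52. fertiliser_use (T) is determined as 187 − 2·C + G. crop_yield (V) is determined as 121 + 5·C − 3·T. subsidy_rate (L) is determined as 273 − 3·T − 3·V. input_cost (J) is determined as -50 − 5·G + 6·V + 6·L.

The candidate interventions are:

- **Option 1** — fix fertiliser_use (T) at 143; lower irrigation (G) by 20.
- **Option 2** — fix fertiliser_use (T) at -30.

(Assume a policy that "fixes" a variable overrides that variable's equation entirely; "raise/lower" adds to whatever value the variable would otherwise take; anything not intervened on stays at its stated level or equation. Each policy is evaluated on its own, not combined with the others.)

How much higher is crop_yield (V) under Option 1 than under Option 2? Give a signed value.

Option 1 (T := 143, G − 20):
  C = 148
  G = 52 − 20 = 32
  T = 143
  V = 121 + 5·148 − 3·143 = 432
Option 2 (T := -30):
  C = 148
  G = 52
  T = -30
  V = 121 + 5·148 − 3·(-30) = 951
V: 432 − 951 = -519

-519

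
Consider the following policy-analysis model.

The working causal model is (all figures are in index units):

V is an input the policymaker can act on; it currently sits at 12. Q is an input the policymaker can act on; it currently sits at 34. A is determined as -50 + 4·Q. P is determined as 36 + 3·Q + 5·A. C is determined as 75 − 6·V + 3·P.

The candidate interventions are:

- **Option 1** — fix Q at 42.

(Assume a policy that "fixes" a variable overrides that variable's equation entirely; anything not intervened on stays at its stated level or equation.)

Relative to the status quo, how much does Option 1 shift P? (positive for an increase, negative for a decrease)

184

Baseline:
  Q = 34
  A = -50 + 4·34 = 86
  P = 36 + 3·34 + 5·86 = 568
Option 1 (Q := 42):
  Q = 42
  A = -50 + 4·42 = 118
  P = 36 + 3·42 + 5·118 = 752
Change in P: 752 − 568 = 184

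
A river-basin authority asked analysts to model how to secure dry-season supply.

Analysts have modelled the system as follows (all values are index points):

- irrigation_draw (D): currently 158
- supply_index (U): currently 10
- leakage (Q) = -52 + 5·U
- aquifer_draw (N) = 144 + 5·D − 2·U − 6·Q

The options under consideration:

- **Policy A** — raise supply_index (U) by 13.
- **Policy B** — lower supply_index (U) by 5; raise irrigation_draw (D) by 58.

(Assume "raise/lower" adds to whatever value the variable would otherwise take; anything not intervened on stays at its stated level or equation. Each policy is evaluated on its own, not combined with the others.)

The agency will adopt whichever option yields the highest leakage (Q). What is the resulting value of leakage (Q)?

63

Policy A (U + 13):
  U = 10 + 13 = 23
  Q = -52 + 5·23 = 63
Policy B (U − 5, D + 58):
  U = 10 − 5 = 5
  Q = -52 + 5·5 = -27
Comparing — Policy A: Q=63, Policy B: Q=-27. Highest is 63 (Policy A).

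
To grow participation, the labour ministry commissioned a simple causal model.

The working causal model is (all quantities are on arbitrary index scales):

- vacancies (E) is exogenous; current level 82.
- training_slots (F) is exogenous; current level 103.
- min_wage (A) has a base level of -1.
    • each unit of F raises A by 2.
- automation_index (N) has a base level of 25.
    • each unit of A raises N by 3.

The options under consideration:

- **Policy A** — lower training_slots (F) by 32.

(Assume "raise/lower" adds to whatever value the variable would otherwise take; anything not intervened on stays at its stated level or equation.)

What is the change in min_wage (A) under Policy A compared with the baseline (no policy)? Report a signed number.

Baseline:
  F = 103
  A = -1 + 2·103 = 205
Policy A (F − 32):
  F = 103 − 32 = 71
  A = -1 + 2·71 = 141
Change in A: 141 − 205 = -64

-64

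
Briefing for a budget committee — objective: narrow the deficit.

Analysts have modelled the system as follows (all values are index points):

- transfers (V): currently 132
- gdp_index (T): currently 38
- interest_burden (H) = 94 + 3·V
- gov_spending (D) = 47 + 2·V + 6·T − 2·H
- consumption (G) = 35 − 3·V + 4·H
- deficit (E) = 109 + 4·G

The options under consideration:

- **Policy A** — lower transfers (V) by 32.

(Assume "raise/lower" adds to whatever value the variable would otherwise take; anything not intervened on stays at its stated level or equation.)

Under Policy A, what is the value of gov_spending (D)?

Policy A (V − 32):
  V = 132 − 32 = 100
  T = 38
  H = 94 + 3·100 = 394
  D = 47 + 2·100 + 6·38 − 2·394 = -313

-313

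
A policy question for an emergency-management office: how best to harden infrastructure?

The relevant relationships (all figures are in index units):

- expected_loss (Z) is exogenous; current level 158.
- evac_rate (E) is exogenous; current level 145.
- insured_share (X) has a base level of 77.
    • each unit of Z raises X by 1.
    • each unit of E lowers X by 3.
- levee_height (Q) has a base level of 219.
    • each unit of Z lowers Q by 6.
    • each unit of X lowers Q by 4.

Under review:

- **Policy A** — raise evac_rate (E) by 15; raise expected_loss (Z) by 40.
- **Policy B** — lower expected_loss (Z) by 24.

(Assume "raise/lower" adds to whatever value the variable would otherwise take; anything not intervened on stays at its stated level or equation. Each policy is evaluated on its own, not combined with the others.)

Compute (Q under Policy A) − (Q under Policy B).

-460

Policy A (E + 15, Z + 40):
  Z = 158 + 40 = 198
  E = 145 + 15 = 160
  X = 77 + 198 − 3·160 = -205
  Q = 219 − 6·198 − 4·(-205) = -149
Policy B (Z − 24):
  Z = 158 − 24 = 134
  E = 145
  X = 77 + 134 − 3·145 = -224
  Q = 219 − 6·134 − 4·(-224) = 311
Q: -149 − 311 = -460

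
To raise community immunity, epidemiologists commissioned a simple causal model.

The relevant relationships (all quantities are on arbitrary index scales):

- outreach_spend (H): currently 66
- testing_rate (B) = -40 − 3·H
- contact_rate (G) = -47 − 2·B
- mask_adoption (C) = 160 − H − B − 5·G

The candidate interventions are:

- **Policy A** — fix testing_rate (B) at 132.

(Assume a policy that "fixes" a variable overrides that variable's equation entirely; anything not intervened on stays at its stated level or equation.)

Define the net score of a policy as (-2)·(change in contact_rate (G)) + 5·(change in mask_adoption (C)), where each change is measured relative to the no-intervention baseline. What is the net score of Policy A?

18130

Baseline:
  H = 66
  B = -40 − 3·66 = -238
  G = -47 − 2·(-238) = 429
  C = 160 − 66 − (-238) − 5·429 = -1813
Policy A (B := 132):
  H = 66
  B = 132
  G = -47 − 2·132 = -311
  C = 160 − 66 − 132 − 5·(-311) = 1517
ΔG = -311 − 429 = -740; ΔC = 1517 − (-1813) = 3330
Score = (-2)·(-740) + 5·3330 = 18130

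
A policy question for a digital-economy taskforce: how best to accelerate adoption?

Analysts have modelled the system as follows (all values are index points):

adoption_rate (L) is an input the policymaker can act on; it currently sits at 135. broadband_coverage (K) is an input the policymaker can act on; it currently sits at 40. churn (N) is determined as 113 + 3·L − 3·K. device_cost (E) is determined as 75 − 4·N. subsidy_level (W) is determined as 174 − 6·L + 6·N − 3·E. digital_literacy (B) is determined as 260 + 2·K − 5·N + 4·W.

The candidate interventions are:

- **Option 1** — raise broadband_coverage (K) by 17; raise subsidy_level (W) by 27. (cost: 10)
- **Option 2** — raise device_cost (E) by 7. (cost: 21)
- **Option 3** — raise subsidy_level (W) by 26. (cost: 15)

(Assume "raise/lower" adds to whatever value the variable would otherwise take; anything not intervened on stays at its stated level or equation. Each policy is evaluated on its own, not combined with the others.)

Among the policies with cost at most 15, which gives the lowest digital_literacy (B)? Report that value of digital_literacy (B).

Option 1 (K + 17, W + 27):
  L = 135
  K = 40 + 17 = 57
  N = 113 + 3·135 − 3·57 = 347
  E = 75 − 4·347 = -1313
  W = 174 − 6·135 + 6·347 − 3·(-1313) (+27 from intervention) = 5412
  B = 260 + 2·57 − 5·347 + 4·5412 = 20287
Option 3 (W + 26):
  L = 135
  K = 40
  N = 113 + 3·135 − 3·40 = 398
  E = 75 − 4·398 = -1517
  W = 174 − 6·135 + 6·398 − 3·(-1517) (+26 from intervention) = 6329
  B = 260 + 2·40 − 5·398 + 4·6329 = 23666
Comparing — Option 1: B=20287, Option 3: B=23666. Lowest is 20287 (Option 1).

20287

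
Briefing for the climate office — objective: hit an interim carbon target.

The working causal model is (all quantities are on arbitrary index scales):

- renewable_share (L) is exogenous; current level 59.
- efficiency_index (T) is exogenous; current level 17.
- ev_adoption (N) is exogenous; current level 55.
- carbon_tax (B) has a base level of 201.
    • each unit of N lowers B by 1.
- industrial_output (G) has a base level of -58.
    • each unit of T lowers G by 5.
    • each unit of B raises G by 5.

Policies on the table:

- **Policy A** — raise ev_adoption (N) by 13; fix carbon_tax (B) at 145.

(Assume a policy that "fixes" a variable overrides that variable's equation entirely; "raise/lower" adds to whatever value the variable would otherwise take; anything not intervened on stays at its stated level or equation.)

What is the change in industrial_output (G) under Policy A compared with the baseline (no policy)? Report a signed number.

Baseline:
  T = 17
  N = 55
  B = 201 − 55 = 146
  G = -58 − 5·17 + 5·146 = 587
Policy A (N + 13, B := 145):
  T = 17
  N = 55 + 13 = 68
  B = 145
  G = -58 − 5·17 + 5·145 = 582
Change in G: 582 − 587 = -5

-5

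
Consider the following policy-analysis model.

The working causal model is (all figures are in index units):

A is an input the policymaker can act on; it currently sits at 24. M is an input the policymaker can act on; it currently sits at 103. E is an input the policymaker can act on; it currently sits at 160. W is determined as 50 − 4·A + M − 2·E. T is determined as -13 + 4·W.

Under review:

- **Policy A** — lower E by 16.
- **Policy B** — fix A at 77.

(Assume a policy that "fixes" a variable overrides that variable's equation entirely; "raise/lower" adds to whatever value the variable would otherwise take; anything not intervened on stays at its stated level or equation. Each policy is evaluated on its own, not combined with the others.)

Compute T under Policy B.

-1913

Policy B (A := 77):
  A = 77
  M = 103
  E = 160
  W = 50 − 4·77 + 103 − 2·160 = -475
  T = -13 + 4·(-475) = -1913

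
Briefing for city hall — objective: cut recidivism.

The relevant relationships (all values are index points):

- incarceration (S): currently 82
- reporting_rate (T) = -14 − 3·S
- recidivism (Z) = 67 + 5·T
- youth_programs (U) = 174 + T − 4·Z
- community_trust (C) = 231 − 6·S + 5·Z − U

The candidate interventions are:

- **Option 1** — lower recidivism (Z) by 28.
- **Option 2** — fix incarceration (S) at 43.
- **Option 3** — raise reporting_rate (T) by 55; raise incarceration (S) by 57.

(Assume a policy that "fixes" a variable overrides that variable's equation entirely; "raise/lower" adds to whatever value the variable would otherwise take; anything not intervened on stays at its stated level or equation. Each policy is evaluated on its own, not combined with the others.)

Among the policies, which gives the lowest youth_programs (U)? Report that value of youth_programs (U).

2623

Option 1 (Z − 28):
  S = 82
  T = -14 − 3·82 = -260
  Z = 67 + 5·(-260) (−28 from intervention) = -1261
  U = 174 + (-260) − 4·(-1261) = 4958
Option 2 (S := 43):
  S = 43
  T = -14 − 3·43 = -143
  Z = 67 + 5·(-143) = -648
  U = 174 + (-143) − 4·(-648) = 2623
Option 3 (T + 55, S + 57):
  S = 82 + 57 = 139
  T = -14 − 3·139 (+55 from intervention) = -376
  Z = 67 + 5·(-376) = -1813
  U = 174 + (-376) − 4·(-1813) = 7050
Comparing — Option 1: U=4958, Option 2: U=2623, Option 3: U=7050. Lowest is 2623 (Option 2).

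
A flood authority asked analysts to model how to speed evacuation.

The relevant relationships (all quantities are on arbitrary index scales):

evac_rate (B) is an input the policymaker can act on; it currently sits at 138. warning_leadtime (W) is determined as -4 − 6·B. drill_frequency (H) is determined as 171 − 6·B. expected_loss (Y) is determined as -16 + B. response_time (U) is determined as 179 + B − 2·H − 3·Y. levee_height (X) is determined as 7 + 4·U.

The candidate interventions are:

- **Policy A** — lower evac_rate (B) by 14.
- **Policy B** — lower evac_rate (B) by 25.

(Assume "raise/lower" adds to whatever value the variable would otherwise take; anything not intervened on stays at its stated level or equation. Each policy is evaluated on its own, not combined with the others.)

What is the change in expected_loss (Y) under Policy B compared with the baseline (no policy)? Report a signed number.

-25

Baseline:
  B = 138
  Y = -16 + 138 = 122
Policy B (B − 25):
  B = 138 − 25 = 113
  Y = -16 + 113 = 97
Change in Y: 97 − 122 = -25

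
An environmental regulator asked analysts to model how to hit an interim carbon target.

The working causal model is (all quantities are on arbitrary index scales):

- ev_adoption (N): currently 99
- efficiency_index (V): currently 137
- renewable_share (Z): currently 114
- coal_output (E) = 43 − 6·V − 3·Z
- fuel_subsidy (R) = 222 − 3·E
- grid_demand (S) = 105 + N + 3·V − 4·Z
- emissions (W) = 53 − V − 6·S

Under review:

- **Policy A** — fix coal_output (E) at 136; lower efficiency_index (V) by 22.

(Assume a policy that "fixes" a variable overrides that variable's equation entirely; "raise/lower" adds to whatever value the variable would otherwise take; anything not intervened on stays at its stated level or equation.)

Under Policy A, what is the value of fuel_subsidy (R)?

-186

Policy A (E := 136, V − 22):
  V = 137 − 22 = 115
  Z = 114
  E = 136
  R = 222 − 3·136 = -186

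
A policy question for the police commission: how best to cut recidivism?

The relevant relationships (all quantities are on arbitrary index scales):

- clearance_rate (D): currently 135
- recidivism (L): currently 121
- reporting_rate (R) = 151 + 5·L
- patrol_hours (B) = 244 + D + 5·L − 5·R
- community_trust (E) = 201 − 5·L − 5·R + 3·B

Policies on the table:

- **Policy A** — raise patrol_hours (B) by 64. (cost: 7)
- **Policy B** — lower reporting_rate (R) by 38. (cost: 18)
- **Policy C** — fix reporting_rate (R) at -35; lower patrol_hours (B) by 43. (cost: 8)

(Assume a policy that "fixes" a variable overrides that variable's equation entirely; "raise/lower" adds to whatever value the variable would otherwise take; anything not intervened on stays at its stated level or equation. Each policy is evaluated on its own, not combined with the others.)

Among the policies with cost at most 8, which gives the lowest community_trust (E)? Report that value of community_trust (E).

-12380

Policy A (B + 64):
  D = 135
  L = 121
  R = 151 + 5·121 = 756
  B = 244 + 135 + 5·121 − 5·756 (+64 from intervention) = -2732
  E = 201 − 5·121 − 5·756 + 3·(-2732) = -12380
Policy C (R := -35, B − 43):
  D = 135
  L = 121
  R = -35
  B = 244 + 135 + 5·121 − 5·(-35) (−43 from intervention) = 1116
  E = 201 − 5·121 − 5·(-35) + 3·1116 = 3119
Comparing — Policy A: E=-12380, Policy C: E=3119. Lowest is -12380 (Policy A).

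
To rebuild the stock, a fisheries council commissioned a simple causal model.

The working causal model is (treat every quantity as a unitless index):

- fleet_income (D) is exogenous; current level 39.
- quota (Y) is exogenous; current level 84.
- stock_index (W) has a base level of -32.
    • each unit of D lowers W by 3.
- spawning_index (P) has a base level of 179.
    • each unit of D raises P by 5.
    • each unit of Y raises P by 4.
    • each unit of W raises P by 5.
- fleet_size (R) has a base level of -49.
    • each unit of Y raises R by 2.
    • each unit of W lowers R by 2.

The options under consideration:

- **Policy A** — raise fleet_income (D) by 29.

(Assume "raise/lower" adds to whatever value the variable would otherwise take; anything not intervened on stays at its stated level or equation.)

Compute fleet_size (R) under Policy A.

Policy A (D + 29):
  D = 39 + 29 = 68
  Y = 84
  W = -32 − 3·68 = -236
  R = -49 + 2·84 − 2·(-236) = 591

591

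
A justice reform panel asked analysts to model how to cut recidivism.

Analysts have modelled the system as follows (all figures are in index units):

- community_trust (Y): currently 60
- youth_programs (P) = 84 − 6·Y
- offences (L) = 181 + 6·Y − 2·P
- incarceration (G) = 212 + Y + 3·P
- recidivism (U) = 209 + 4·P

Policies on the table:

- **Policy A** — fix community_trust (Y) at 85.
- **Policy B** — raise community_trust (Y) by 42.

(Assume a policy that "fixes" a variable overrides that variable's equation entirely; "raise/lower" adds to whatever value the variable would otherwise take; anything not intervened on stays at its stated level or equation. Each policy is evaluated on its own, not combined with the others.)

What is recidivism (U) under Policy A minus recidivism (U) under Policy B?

408

Policy A (Y := 85):
  Y = 85
  P = 84 − 6·85 = -426
  U = 209 + 4·(-426) = -1495
Policy B (Y + 42):
  Y = 60 + 42 = 102
  P = 84 − 6·102 = -528
  U = 209 + 4·(-528) = -1903
U: -1495 − (-1903) = 408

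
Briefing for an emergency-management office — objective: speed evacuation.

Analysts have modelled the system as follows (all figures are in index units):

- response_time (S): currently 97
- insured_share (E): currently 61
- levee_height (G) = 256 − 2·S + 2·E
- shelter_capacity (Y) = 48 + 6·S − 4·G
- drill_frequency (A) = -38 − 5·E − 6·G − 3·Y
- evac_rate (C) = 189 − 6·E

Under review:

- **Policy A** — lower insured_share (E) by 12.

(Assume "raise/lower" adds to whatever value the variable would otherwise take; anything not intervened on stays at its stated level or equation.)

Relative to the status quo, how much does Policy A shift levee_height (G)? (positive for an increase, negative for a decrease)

-24

Baseline:
  S = 97
  E = 61
  G = 256 − 2·97 + 2·61 = 184
Policy A (E − 12):
  S = 97
  E = 61 − 12 = 49
  G = 256 − 2·97 + 2·49 = 160
Change in G: 160 − 184 = -24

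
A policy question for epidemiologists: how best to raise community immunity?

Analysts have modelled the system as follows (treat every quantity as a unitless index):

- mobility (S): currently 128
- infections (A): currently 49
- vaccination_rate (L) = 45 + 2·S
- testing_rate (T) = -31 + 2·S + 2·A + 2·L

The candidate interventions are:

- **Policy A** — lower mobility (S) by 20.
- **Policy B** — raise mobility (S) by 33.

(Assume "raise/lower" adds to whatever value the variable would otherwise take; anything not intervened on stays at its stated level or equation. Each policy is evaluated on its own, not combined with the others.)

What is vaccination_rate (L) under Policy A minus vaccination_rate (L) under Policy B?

Policy A (S − 20):
  S = 128 − 20 = 108
  L = 45 + 2·108 = 261
Policy B (S + 33):
  S = 128 + 33 = 161
  L = 45 + 2·161 = 367
L: 261 − 367 = -106

-106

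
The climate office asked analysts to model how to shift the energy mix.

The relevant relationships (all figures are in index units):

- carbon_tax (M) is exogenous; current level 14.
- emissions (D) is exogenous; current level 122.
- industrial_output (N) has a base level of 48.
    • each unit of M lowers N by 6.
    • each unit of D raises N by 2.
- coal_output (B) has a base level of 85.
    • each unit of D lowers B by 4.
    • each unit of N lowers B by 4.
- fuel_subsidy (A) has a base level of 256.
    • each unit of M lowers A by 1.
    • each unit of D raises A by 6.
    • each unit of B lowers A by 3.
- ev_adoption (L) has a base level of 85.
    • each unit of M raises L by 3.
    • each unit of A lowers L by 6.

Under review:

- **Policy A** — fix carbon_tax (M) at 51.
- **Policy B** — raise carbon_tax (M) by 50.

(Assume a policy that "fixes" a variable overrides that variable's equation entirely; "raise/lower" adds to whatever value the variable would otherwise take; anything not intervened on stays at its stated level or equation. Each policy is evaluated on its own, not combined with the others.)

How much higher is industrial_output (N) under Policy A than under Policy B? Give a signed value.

78

Policy A (M := 51):
  M = 51
  D = 122
  N = 48 − 6·51 + 2·122 = -14
Policy B (M + 50):
  M = 14 + 50 = 64
  D = 122
  N = 48 − 6·64 + 2·122 = -92
N: -14 − (-92) = 78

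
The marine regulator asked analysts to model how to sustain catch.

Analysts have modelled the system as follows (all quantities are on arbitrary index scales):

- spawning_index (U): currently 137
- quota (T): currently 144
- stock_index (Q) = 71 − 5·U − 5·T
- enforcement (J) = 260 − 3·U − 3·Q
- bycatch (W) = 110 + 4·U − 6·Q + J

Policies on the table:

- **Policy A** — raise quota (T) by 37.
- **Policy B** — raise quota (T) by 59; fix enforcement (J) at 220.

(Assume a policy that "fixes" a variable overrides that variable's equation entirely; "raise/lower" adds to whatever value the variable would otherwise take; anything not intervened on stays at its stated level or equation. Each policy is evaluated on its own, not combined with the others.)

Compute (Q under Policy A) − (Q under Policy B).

110

Policy A (T + 37):
  U = 137
  T = 144 + 37 = 181
  Q = 71 − 5·137 − 5·181 = -1519
Policy B (T + 59, J := 220):
  U = 137
  T = 144 + 59 = 203
  Q = 71 − 5·137 − 5·203 = -1629
Q: -1519 − (-1629) = 110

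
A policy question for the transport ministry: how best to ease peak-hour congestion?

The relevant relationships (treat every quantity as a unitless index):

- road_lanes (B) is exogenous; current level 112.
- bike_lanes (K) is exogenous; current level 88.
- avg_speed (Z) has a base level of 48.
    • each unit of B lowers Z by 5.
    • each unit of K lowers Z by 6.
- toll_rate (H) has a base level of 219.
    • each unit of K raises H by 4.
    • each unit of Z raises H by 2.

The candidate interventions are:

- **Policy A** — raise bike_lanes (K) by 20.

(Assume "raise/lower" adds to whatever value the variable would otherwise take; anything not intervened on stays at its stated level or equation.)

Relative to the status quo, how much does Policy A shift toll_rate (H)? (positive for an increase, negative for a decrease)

Baseline:
  B = 112
  K = 88
  Z = 48 − 5·112 − 6·88 = -1040
  H = 219 + 4·88 + 2·(-1040) = -1509
Policy A (K + 20):
  B = 112
  K = 88 + 20 = 108
  Z = 48 − 5·112 − 6·108 = -1160
  H = 219 + 4·108 + 2·(-1160) = -1669
Change in H: -1669 − (-1509) = -160

-160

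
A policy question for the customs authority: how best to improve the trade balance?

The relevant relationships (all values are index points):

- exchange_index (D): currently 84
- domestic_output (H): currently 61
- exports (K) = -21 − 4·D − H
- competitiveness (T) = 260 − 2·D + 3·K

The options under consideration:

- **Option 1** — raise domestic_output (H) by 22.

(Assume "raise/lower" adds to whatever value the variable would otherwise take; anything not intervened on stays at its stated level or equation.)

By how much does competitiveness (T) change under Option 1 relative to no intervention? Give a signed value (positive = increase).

Baseline:
  D = 84
  H = 61
  K = -21 − 4·84 − 61 = -418
  T = 260 − 2·84 + 3·(-418) = -1162
Option 1 (H + 22):
  D = 84
  H = 61 + 22 = 83
  K = -21 − 4·84 − 83 = -440
  T = 260 − 2·84 + 3·(-440) = -1228
Change in T: -1228 − (-1162) = -66

-66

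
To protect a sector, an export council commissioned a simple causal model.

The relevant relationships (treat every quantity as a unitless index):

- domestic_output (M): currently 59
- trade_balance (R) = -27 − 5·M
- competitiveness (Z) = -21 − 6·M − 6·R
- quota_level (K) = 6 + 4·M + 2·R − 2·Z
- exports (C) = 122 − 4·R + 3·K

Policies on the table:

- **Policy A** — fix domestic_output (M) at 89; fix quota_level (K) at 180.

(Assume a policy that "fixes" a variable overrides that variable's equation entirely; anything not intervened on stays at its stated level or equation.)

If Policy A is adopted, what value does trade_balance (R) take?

Policy A (M := 89, K := 180):
  M = 89
  R = -27 − 5·89 = -472

-472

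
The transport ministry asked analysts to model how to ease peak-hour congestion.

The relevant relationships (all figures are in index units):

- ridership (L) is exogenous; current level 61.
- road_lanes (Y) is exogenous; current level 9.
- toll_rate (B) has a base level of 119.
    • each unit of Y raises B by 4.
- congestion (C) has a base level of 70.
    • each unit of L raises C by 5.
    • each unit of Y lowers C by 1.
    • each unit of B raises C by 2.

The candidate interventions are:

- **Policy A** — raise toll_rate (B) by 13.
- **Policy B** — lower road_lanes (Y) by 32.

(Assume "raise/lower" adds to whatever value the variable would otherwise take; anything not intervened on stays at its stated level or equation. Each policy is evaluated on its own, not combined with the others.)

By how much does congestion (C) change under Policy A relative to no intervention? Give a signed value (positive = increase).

Baseline:
  L = 61
  Y = 9
  B = 119 + 4·9 = 155
  C = 70 + 5·61 − 9 + 2·155 = 676
Policy A (B + 13):
  L = 61
  Y = 9
  B = 119 + 4·9 (+13 from intervention) = 168
  C = 70 + 5·61 − 9 + 2·168 = 702
Change in C: 702 − 676 = 26

26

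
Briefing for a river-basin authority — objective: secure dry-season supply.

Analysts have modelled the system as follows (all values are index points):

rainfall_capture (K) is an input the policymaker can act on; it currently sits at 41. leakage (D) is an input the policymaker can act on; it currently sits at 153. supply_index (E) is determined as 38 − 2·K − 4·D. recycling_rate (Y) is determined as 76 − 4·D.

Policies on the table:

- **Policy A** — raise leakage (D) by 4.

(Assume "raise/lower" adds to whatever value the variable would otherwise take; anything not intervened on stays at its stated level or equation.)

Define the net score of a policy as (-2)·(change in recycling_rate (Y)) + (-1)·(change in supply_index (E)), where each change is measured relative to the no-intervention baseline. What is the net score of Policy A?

48

Baseline:
  K = 41
  D = 153
  E = 38 − 2·41 − 4·153 = -656
  Y = 76 − 4·153 = -536
Policy A (D + 4):
  K = 41
  D = 153 + 4 = 157
  E = 38 − 2·41 − 4·157 = -672
  Y = 76 − 4·157 = -552
ΔY = -552 − (-536) = -16; ΔE = -672 − (-656) = -16
Score = (-2)·(-16) + (-1)·(-16) = 48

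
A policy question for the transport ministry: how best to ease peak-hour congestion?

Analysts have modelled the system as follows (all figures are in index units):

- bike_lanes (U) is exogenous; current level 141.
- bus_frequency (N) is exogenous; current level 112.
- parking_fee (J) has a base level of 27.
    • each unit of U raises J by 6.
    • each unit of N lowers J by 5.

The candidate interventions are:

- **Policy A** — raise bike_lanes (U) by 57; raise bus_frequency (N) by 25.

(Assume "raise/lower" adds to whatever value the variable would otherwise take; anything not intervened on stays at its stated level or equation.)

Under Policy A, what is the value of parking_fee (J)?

530

Policy A (U + 57, N + 25):
  U = 141 + 57 = 198
  N = 112 + 25 = 137
  J = 27 + 6·198 − 5·137 = 530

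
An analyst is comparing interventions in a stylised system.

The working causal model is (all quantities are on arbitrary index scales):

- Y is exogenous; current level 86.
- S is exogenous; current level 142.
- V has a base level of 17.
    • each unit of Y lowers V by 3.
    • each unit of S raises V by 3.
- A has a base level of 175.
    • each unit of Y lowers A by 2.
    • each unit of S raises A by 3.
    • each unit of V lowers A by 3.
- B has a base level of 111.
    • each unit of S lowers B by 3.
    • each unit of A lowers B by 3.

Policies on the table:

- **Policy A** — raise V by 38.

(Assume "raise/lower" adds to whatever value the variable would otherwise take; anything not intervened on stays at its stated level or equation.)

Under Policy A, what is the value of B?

405

Policy A (V + 38):
  Y = 86
  S = 142
  V = 17 − 3·86 + 3·142 (+38 from intervention) = 223
  A = 175 − 2·86 + 3·142 − 3·223 = -240
  B = 111 − 3·142 − 3·(-240) = 405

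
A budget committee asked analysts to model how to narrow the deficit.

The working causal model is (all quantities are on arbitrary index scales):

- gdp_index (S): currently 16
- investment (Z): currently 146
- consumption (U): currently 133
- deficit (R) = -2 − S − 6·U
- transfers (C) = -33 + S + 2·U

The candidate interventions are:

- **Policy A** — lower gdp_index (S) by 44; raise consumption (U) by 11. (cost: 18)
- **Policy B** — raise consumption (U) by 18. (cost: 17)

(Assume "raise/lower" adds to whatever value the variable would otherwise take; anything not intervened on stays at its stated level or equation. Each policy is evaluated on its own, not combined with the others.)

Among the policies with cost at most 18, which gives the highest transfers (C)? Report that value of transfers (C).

Policy A (S − 44, U + 11):
  S = 16 − 44 = -28
  U = 133 + 11 = 144
  C = -33 + (-28) + 2·144 = 227
Policy B (U + 18):
  S = 16
  U = 133 + 18 = 151
  C = -33 + 16 + 2·151 = 285
Comparing — Policy A: C=227, Policy B: C=285. Highest is 285 (Policy B).

285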